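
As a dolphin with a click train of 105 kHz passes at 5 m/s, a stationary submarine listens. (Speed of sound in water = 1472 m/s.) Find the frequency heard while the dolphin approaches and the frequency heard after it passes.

105.4 kHz approaching; 104.6 kHz receding

Approaching: f₁ = f · v/(v − v_s) = 105 × 1472/1467 ≈ 105.4 kHz.
Receding: f₂ = f · v/(v + v_s) = 105 × 1472/1477 ≈ 104.6 kHz.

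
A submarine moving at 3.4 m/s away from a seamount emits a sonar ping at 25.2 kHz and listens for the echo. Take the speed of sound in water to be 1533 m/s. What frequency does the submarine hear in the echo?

25.1 kHz

The seamount receives the sound from a moving source: f₁ = f₀ · v/(v + v_e) = 25.2 × 1533/1536.4 ≈ 25.1 kHz.
On the return leg the submarine is a moving observer: f₂ = f₁ · (v − v_e)/v = 25.1 × 1529.6/1533 ≈ 25.1 kHz.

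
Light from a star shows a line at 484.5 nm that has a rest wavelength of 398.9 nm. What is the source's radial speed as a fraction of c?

λ'/λ₀ = 1.2146 > 1 (redshift), so the source is receding.
λ'/λ₀ = √((1 + β)/(1 − β)) for a receding source ⇒ β = (r² − 1)/(r² + 1) with r = λ'/λ₀.
β = (1.4752 − 1)/(1.4752 + 1) ≈ 0.192.

0.192c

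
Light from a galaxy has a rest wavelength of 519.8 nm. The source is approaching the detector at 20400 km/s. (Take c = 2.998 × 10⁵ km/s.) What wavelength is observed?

485.6 nm

β = v/c = 20400/299800 = 0.0680.
Relativistic Doppler for wavelength: λ' = λ₀ · √((1 − β)/(1 + β)).
λ' = 519.8 × √(0.9320/1.0680) = 519.8 × 0.93412 ≈ 485.6 nm.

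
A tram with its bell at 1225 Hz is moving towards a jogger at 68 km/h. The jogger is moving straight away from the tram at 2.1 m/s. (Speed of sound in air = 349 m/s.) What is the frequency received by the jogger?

1287 Hz

68 km/h = 18.89 m/s.
General Doppler shift: f' = f · (v − v_o)/(v − v_s).
f' = 1225 × (349 − 2.1)/(349 − 18.89) = 1225 × 346.9/330.11 ≈ 1287 Hz.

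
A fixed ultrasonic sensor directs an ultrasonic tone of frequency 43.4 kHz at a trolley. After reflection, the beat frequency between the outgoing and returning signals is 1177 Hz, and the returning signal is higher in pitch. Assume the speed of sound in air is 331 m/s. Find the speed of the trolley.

Double Doppler shift off a moving reflector: f₂ = f₀ · (v + u)/(v − u) (u > 0 toward emitter).
Returning signal is higher, so f₂ = f₀ + Δf = 43400 + 1177 = 44577 Hz.
Rearranging, u = v · (f₂ − f₀)/(f₂ + f₀) = 331 × 1177/87977 ≈ 4.4 m/s.
So the trolley is moving at 4.4 m/s toward the emitter.

4.4 m/s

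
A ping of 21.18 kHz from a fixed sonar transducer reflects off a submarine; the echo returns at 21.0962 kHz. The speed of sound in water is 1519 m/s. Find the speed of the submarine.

3.0 m/s

Double Doppler shift off a moving reflector: f₂ = f₀ · (v + u)/(v − u) (u > 0 toward emitter).
Rearranging, u = v · (f₂ − f₀)/(f₂ + f₀) = 1519 × -0.0838/42.2762 ≈ -3.0 m/s.
So the submarine is moving at 3.0 m/s away from the emitter.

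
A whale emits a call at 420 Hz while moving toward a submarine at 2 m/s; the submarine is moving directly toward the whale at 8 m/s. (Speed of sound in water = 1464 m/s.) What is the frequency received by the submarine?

Both move, so f' = f · (v + v_o)/(v − v_s).
f' = 420 × (1464 + 8)/(1464 − 2) = 420 × 1472/1462 ≈ 423 Hz.

423 Hz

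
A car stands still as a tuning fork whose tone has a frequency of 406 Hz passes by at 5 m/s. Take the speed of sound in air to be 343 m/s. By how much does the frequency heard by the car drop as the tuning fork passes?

11.8 Hz

Approaching: f₁ = f · v/(v − v_s) = 406 × 343/338 ≈ 412.0 Hz.
Receding: f₂ = f · v/(v + v_s) = 406 × 343/348 ≈ 400.2 Hz.
Drop: f₁ − f₂ = 2f·v·v_s/(v² − v_s²) = 2 × 406 × 343 × 5/(343² − 5²) ≈ 11.8 Hz.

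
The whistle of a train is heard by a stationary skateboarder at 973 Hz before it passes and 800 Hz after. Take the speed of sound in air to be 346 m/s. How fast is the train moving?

f₁/f₂ = (v + v_s)/(v − v_s), so v_s = v · (f₁ − f₂)/(f₁ + f₂).
v_s = 346 × (973 − 800)/(973 + 800) = 346 × 173/1773 ≈ 34 m/s.

34 m/s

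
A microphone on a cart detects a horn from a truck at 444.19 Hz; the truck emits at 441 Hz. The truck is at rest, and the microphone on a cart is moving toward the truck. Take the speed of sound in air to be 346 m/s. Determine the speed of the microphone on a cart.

f' = f · (v + v_o)/v ⇒ v_o = v · |f'/f − 1|.
v_o = 346 × |444.19/441 − 1| = 346 × 0.007234 ≈ 2.50 m/s.

2.50 m/s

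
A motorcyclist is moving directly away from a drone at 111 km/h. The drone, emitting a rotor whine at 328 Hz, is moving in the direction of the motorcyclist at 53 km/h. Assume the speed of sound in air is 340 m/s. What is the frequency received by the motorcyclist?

312 Hz

53 km/h = 14.72 m/s; 111 km/h = 30.83 m/s.
With source approaching and observer receding, f' = f · (v − v_o)/(v − v_s).
f' = 328 × (340 − 30.83)/(340 − 14.72) = 328 × 309.17/325.28 ≈ 312 Hz.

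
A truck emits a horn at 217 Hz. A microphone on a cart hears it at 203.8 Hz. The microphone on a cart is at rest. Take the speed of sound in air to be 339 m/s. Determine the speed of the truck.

22.0 m/s

f' < f, so the truck is receding.
f' = f · v/(v + v_s) ⇒ v_s = v · |1 − f/f'|.
v_s = 339 × |1 − 217/203.8| = 339 × 0.06477 ≈ 22.0 m/s.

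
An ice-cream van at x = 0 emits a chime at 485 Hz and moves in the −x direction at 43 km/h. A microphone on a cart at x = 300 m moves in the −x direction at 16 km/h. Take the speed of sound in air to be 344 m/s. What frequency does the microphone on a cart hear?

475 Hz

43 km/h = 11.94 m/s; 16 km/h = 4.444 m/s.
The observer lies on the +x side, so the source is heading away from the observer and the observer is heading toward the source.
Both move, so f' = f · (v + v_o)/(v + v_s).
f' = 485 × (344 + 4.444)/(344 + 11.94) = 485 × 348.44/355.94 ≈ 475 Hz.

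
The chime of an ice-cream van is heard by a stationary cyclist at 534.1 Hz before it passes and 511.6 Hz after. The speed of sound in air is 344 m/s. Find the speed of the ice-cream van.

7.4 m/s

f₁/f₂ = (v + v_s)/(v − v_s), so v_s = v · (f₁ − f₂)/(f₁ + f₂).
v_s = 344 × (534.1 − 511.6)/(534.1 + 511.6) = 344 × 22.5/1045.7 ≈ 7.4 m/s.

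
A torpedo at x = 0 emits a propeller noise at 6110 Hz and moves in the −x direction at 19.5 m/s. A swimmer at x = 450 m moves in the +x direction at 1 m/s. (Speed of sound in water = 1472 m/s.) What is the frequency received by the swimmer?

6026 Hz

The observer lies on the +x side, so the source is heading away from the observer and the observer is heading away from the source.
With source receding and observer receding, f' = f · (v − v_o)/(v + v_s).
f' = 6110 × (1472 − 1)/(1472 + 19.5) = 6110 × 1471/1491.5 ≈ 6026 Hz.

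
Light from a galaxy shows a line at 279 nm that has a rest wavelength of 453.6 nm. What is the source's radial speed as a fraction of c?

0.451c

λ'/λ₀ = 0.6151 < 1 (blueshift), so the source is approaching.
λ'/λ₀ = √((1 − β)/(1 + β)) for an approaching source ⇒ β = (1 − r²)/(1 + r²) with r = λ'/λ₀.
β = (1 − 0.3783)/(1 + 0.3783) ≈ 0.451.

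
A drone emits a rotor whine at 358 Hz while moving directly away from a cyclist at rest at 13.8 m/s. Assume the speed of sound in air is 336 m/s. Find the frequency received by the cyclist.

344 Hz

Only the source moves, away from the listener, so f' = f · v/(v + v_s).
f' = 358 × 336/(336 + 13.8) = 358 × 336/349.8 ≈ 344 Hz.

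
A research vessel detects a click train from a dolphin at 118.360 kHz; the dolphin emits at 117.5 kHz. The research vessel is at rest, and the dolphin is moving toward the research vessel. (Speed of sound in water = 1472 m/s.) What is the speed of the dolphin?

f' = f · v/(v − v_s) ⇒ v_s = v · |1 − f/f'|.
v_s = 1472 × |1 − 117.5/118.360| = 1472 × 0.007266 ≈ 10.7 m/s.

10.7 m/s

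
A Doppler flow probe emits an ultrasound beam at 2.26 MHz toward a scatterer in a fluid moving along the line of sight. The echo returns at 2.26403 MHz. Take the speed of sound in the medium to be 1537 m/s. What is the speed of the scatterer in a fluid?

1.37 m/s

Double Doppler shift off a moving reflector: f₂ = f₀ · (v + u)/(v − u) (u > 0 toward emitter).
Rearranging, u = v · (f₂ − f₀)/(f₂ + f₀) = 1537 × 0.00403/4.52403 ≈ 1.37 m/s.
So the scatterer in a fluid is moving at 1.37 m/s toward the emitter.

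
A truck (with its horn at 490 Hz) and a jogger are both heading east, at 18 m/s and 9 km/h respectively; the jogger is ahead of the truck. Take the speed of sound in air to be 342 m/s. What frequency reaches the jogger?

513 Hz

9 km/h = 2.5 m/s.
The jogger is ahead, so the truck is moving toward it while the jogger is moving away from the truck.
Both move, so f' = f · (v − v_o)/(v − v_s).
f' = 490 × (342 − 2.5)/(342 − 18) = 490 × 339.5/324 ≈ 513 Hz.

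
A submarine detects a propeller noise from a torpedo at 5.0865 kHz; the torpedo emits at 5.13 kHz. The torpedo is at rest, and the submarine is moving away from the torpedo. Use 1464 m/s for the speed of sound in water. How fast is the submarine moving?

12.4 m/s

f' = f · (v − v_o)/v ⇒ v_o = v · |f'/f − 1|.
v_o = 1464 × |5.0865/5.13 − 1| = 1464 × 0.00848 ≈ 12.4 m/s.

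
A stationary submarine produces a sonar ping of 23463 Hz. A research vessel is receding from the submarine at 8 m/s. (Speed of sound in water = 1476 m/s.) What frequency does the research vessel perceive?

Moving observer, stationary source: f' = f · (v − v_o)/v.
f' = 23463 × (1476 − 8)/1476 = 23463 × 1468/1476 ≈ 23336 Hz.

23336 Hz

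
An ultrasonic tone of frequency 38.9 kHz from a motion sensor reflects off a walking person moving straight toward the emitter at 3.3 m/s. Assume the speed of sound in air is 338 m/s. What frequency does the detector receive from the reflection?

At the walking person (a moving observer), f₁ = f₀ · (v + u)/v = 38.9 × 341.3/338 ≈ 39.3 kHz.
On reflection it acts as a source moving toward the stationary detector: f₂ = f₁ · v/(v − u) = 39.3 × 338/334.7 ≈ 39.7 kHz.

39.7 kHz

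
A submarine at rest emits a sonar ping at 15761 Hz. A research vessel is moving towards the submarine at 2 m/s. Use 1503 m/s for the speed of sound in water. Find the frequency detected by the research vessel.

15782 Hz

Moving observer, stationary source: f' = f · (v + v_o)/v.
f' = 15761 × (1503 + 2)/1503 = 15761 × 1505/1503 ≈ 15782 Hz.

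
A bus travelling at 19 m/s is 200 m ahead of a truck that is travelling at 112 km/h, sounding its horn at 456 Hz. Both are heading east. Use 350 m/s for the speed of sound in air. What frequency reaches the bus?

112 km/h = 31.11 m/s.
The bus is ahead, so the truck is moving toward it while the bus is moving away from the truck.
General Doppler shift: f' = f · (v − v_o)/(v − v_s).
f' = 456 × (350 − 19)/(350 − 31.11) = 456 × 331/318.89 ≈ 473 Hz.

473 Hz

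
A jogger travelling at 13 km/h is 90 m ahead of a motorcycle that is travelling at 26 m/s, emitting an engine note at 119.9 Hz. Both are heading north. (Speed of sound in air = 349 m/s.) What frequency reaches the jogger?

13 km/h = 3.611 m/s.
The jogger is ahead, so the motorcycle is moving toward it while the jogger is moving away from the motorcycle.
With source approaching and observer receding, f' = f · (v − v_o)/(v − v_s).
f' = 119.9 × (349 − 3.611)/(349 − 26) = 119.9 × 345.39/323 ≈ 128 Hz.

128 Hz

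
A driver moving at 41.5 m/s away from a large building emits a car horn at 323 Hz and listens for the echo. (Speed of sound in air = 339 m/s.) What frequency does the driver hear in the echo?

253 Hz

The large building receives the sound from a moving source: f₁ = f₀ · v/(v + v_e) = 323 × 339/380.5 ≈ 288 Hz.
On the return leg the driver is a moving observer: f₂ = f₁ · (v − v_e)/v = 288 × 297.5/339 ≈ 253 Hz.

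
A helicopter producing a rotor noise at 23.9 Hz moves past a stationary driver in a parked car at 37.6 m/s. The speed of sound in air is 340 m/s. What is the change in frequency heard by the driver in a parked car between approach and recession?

5.35 Hz

Approaching: f₁ = f · v/(v − v_s) = 23.9 × 340/302.4 ≈ 26.87 Hz.
Receding: f₂ = f · v/(v + v_s) = 23.9 × 340/377.6 ≈ 21.52 Hz.
Drop: f₁ − f₂ = 2f·v·v_s/(v² − v_s²) = 2 × 23.9 × 340 × 37.6/(340² − 37.6²) ≈ 5.35 Hz.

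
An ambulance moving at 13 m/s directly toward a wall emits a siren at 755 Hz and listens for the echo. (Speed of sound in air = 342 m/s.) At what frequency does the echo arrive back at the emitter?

The wall receives the sound from a moving source: f₁ = f₀ · v/(v − v_e) = 755 × 342/329 ≈ 785 Hz.
On the return leg the ambulance is a moving observer: f₂ = f₁ · (v + v_e)/v = 785 × 355/342 ≈ 815 Hz.

815 Hz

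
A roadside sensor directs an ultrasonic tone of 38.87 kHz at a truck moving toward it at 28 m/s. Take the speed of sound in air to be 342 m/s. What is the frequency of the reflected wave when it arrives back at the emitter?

45.8 kHz

The truck first receives the wave as a moving observer: f₁ = f₀ · (v + u)/v = 38.87 × (342 + 28)/342 ≈ 42.1 kHz.
On reflection it acts as a source moving toward the stationary detector: f₂ = f₁ · v/(v − u) = 42.1 × 342/314 ≈ 45.8 kHz.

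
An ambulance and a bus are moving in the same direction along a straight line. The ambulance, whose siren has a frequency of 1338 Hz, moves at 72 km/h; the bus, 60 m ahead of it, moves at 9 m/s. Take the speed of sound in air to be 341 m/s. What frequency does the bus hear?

1384 Hz

72 km/h = 20 m/s.
The bus is ahead, so the ambulance is moving toward it while the bus is moving away from the ambulance.
General Doppler shift: f' = f · (v − v_o)/(v − v_s).
f' = 1338 × (341 − 9)/(341 − 20) = 1338 × 332/321 ≈ 1384 Hz.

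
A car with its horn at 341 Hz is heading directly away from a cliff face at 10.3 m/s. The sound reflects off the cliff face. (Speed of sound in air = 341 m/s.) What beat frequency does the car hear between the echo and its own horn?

20.0 Hz

The cliff face receives the sound from a moving source: f₁ = f₀ · v/(v + v_e) = 341 × 341/351.3 ≈ 331.00 Hz.
On the return leg the car is a moving observer: f₂ = f₁ · (v − v_e)/v = 331.00 × 330.7/341 ≈ 321.00 Hz.
Beat against the emitted tone: |f₂ − f₀| = 2v_e·f₀/(v + v_e) = 2 × 10.3 × 341/351.3 ≈ 20.0 Hz.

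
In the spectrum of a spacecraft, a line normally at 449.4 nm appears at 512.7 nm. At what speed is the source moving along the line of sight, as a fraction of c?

0.131c

λ'/λ₀ = 1.1409 > 1 (redshift), so the source is receding.
λ'/λ₀ = √((1 + β)/(1 − β)) for a receding source ⇒ β = (r² − 1)/(r² + 1) with r = λ'/λ₀.
β = (1.3015 − 1)/(1.3015 + 1) ≈ 0.131.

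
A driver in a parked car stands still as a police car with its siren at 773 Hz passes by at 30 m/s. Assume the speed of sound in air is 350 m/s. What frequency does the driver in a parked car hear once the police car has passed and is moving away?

Receding: f₂ = f · v/(v + v_s) = 773 × 350/380 ≈ 712 Hz.

712 Hz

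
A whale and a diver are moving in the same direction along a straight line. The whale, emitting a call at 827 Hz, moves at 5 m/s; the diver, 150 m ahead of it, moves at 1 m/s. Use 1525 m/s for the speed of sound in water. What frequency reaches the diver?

829 Hz

The diver is ahead, so the whale is moving toward it while the diver is moving away from the whale.
Both move, so f' = f · (v − v_o)/(v − v_s).
f' = 827 × (1525 − 1)/(1525 − 5) = 827 × 1524/1520 ≈ 829 Hz.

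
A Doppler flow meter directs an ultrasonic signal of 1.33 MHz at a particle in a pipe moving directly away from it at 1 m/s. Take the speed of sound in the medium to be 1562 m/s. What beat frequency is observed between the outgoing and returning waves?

The particle in a pipe first receives the wave as a moving observer: f₁ = f₀ · (v − u)/v = 1.33 × (1562 − 1)/1562 ≈ 1.329149 MHz.
The reflection then acts as a moving source: f₂ = f₁ · v/(v + u) ≈ 1.328298 MHz.
Beat frequency (with f₀ = 1330000 Hz): |f₂ − f₀| = 2u·f₀/(v + u) = 2 × 1 × 1330000/1563 ≈ 1702 Hz.

1702 Hz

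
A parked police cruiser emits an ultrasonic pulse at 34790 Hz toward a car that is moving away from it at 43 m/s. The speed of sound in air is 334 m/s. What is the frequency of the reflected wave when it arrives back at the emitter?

The car first receives the wave as a moving observer: f₁ = f₀ · (v − u)/v = 34790 × (334 − 43)/334 ≈ 30311 Hz.
On reflection it acts as a source moving away from the stationary detector: f₂ = f₁ · v/(v + u) = 30311 × 334/377 ≈ 26854 Hz.
Equivalently f₂ = f₀ · (v − u)/(v + u).

26854 Hz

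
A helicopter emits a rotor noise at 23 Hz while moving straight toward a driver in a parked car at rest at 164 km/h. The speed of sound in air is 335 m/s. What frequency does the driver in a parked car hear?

26.6 Hz

164 km/h = 45.56 m/s.
With the source moving toward a stationary observer, f' = f · v/(v − v_s).
f' = 23 × 335/(335 − 45.56) = 23 × 335/289.4 ≈ 26.6 Hz.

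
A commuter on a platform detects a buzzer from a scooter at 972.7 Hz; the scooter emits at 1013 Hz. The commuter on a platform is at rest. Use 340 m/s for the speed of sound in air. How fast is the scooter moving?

14.1 m/s

f' < f, so the scooter is receding.
f' = f · v/(v + v_s) ⇒ v_s = v · |1 − f/f'|.
v_s = 340 × |1 − 1013/972.7| = 340 × 0.04143 ≈ 14.1 m/s.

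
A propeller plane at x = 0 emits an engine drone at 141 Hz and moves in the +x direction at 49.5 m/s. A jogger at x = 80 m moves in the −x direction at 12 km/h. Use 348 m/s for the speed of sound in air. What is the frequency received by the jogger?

12 km/h = 3.333 m/s.
The observer lies on the +x side, so the source is heading toward the observer and the observer is heading toward the source.
Both move, so f' = f · (v + v_o)/(v − v_s).
f' = 141 × (348 + 3.333)/(348 − 49.5) = 141 × 351.33/298.5 ≈ 166 Hz.

166 Hz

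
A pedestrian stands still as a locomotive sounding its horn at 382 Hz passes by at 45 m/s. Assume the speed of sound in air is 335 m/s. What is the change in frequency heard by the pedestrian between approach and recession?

105 Hz

Approaching: f₁ = f · v/(v − v_s) = 382 × 335/290 ≈ 441 Hz.
Receding: f₂ = f · v/(v + v_s) = 382 × 335/380 ≈ 337 Hz.
Drop: f₁ − f₂ = 2f·v·v_s/(v² − v_s²) = 2 × 382 × 335 × 45/(335² − 45²) ≈ 105 Hz.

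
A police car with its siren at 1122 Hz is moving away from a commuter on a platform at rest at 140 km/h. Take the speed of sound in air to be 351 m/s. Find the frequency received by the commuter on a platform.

140 km/h = 38.89 m/s.
Moving source, stationary observer: f' = f · v/(v + v_s) since the source is receding.
f' = 1122 × 351/(351 + 38.89) = 1122 × 351/389.9 ≈ 1010 Hz.

1010 Hz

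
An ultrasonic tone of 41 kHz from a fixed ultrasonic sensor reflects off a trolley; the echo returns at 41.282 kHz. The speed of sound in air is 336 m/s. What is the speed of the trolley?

1.15 m/s

Double Doppler shift off a moving reflector: f₂ = f₀ · (v + u)/(v − u) (u > 0 toward emitter).
Rearranging, u = v · (f₂ − f₀)/(f₂ + f₀) = 336 × 0.282/82.282 ≈ 1.15 m/s.
So the trolley is moving at 1.15 m/s toward the emitter.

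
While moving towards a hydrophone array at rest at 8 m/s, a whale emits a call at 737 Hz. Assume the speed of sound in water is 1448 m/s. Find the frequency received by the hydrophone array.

741 Hz

Only the source moves, toward the listener, so f' = f · v/(v − v_s).
f' = 737 × 1448/(1448 − 8) = 737 × 1448/1440 ≈ 741 Hz.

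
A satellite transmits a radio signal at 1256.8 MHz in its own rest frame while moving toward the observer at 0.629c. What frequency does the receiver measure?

2633.5 MHz

Relativistic Doppler for frequency: f' = f₀ · √((1 + β)/(1 − β)).
f' = 1256.8 × √(1.6290/0.3710) = 1256.8 × 2.09543 ≈ 2633.5 MHz.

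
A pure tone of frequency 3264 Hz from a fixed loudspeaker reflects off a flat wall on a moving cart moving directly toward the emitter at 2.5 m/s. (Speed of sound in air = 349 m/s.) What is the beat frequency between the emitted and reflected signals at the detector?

The flat wall on a moving cart first receives the wave as a moving observer: f₁ = f₀ · (v + u)/v = 3264 × (349 + 2.5)/349 ≈ 3287.4 Hz.
On reflection it acts as a source moving toward the stationary detector: f₂ = f₁ · v/(v − u) = 3287.4 × 349/346.5 ≈ 3311.1 Hz.
Beat frequency: |f₂ − f₀| = 2u·f₀/(v − u) = 2 × 2.5 × 3264/346.5 ≈ 47.1 Hz.

47.1 Hz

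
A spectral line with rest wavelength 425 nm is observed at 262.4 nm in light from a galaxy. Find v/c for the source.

λ'/λ₀ = 0.6174 < 1 (blueshift), so the source is approaching.
λ'/λ₀ = √((1 − β)/(1 + β)) for an approaching source ⇒ β = (1 − r²)/(1 + r²) with r = λ'/λ₀.
β = (1 − 0.3812)/(1 + 0.3812) ≈ 0.448.

0.448c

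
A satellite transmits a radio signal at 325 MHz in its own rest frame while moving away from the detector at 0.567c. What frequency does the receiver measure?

Relativistic Doppler for frequency: f' = f₀ · √((1 − β)/(1 + β)).
f' = 325 × √(0.4330/1.5670) = 325 × 0.52567 ≈ 170.8 MHz.

170.8 MHz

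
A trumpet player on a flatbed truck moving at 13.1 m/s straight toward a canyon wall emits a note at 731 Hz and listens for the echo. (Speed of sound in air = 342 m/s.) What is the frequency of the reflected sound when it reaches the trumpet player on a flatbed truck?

The canyon wall receives the sound from a moving source: f₁ = f₀ · v/(v − v_e) = 731 × 342/328.9 ≈ 760 Hz.
On the return leg the trumpet player on a flatbed truck is a moving observer: f₂ = f₁ · (v + v_e)/v = 760 × 355.1/342 ≈ 789 Hz.

789 Hz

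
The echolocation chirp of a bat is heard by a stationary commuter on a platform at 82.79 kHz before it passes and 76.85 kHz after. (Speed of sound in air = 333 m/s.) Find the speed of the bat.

f₁/f₂ = (v + v_s)/(v − v_s), so v_s = v · (f₁ − f₂)/(f₁ + f₂).
v_s = 333 × (82.79 − 76.85)/(82.79 + 76.85) = 333 × 5.94/159.64 ≈ 12.4 m/s.

12.4 m/s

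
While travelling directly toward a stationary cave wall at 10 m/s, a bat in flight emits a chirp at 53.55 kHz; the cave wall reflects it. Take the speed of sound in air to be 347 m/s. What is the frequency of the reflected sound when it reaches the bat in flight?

56.7 kHz

The cave wall receives the sound from a moving source: f₁ = f₀ · v/(v − v_e) = 53.55 × 347/337 ≈ 55.1 kHz.
On the return leg the bat in flight is a moving observer: f₂ = f₁ · (v + v_e)/v = 55.1 × 357/347 ≈ 56.7 kHz.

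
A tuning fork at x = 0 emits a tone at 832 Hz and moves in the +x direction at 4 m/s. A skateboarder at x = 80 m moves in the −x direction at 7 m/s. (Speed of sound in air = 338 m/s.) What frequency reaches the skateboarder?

859 Hz

The observer lies on the +x side, so the source is heading toward the observer and the observer is heading toward the source.
General Doppler shift: f' = f · (v + v_o)/(v − v_s).
f' = 832 × (338 + 7)/(338 − 4) = 832 × 345/334 ≈ 859 Hz.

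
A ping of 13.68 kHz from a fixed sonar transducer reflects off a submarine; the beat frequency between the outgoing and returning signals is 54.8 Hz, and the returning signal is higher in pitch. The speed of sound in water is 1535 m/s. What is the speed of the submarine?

3.1 m/s

Double Doppler shift off a moving reflector: f₂ = f₀ · (v + u)/(v − u) (u > 0 toward emitter).
Returning signal is higher, so f₂ = f₀ + Δf = 13680 + 54.8 = 13734.8 Hz.
Rearranging, u = v · (f₂ − f₀)/(f₂ + f₀) = 1535 × 54.8/27414.8 ≈ 3.1 m/s.
So the submarine is moving at 3.1 m/s toward the emitter.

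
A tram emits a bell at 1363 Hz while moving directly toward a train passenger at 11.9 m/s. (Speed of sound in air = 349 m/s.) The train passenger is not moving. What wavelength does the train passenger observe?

24.7 cm

With the source moving toward a stationary observer, f' = f · v/(v − v_s).
f' = 1363 × 349/(349 − 11.9) ≈ 1411 Hz.
λ' = v/f' = 349/1411.12 ≈ 24.7 cm.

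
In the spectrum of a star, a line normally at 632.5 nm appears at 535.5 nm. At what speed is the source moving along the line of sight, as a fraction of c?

0.165c

λ'/λ₀ = 0.8466 < 1 (blueshift), so the source is approaching.
λ'/λ₀ = √((1 − β)/(1 + β)) for an approaching source ⇒ β = (1 − r²)/(1 + r²) with r = λ'/λ₀.
β = (1 − 0.7168)/(1 + 0.7168) ≈ 0.165.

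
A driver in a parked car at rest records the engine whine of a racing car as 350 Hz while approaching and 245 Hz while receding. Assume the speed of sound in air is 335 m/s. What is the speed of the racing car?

f₁/f₂ = (v + v_s)/(v − v_s), so v_s = v · (f₁ − f₂)/(f₁ + f₂).
v_s = 335 × (350 − 245)/(350 + 245) = 335 × 105/595 ≈ 59 m/s.

59 m/s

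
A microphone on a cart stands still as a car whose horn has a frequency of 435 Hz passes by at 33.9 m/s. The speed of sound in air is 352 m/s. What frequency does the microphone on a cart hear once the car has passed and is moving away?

Receding: f₂ = f · v/(v + v_s) = 435 × 352/385.9 ≈ 397 Hz.

397 Hz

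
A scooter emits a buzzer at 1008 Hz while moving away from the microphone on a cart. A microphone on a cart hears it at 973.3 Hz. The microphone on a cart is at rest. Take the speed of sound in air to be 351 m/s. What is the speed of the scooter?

f' = f · v/(v + v_s) ⇒ v_s = v · |1 − f/f'|.
v_s = 351 × |1 − 1008/973.3| = 351 × 0.03565 ≈ 12.5 m/s.

12.5 m/s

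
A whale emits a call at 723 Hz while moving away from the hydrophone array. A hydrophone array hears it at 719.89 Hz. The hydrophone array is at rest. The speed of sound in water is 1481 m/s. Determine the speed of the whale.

f' = f · v/(v + v_s) ⇒ v_s = v · |1 − f/f'|.
v_s = 1481 × |1 − 723/719.89| = 1481 × 0.00432 ≈ 6.4 m/s.

6.4 m/s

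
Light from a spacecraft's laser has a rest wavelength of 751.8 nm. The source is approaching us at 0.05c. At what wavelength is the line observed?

Relativistic Doppler for wavelength: λ' = λ₀ · √((1 − β)/(1 + β)).
λ' = 751.8 × √(0.9500/1.0500) = 751.8 × 0.95119 ≈ 715.1 nm.

715.1 nm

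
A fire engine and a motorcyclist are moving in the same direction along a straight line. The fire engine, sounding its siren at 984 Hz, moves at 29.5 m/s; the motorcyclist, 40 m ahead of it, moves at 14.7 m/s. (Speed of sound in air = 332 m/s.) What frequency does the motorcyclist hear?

1032 Hz

The motorcyclist is ahead, so the fire engine is moving toward it while the motorcyclist is moving away from the fire engine.
Both move, so f' = f · (v − v_o)/(v − v_s).
f' = 984 × (332 − 14.7)/(332 − 29.5) = 984 × 317.3/302.5 ≈ 1032 Hz.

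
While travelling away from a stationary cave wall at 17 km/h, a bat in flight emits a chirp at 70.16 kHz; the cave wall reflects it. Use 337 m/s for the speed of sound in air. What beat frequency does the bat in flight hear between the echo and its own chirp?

17 km/h = 4.722 m/s.
The cave wall receives the sound from a moving source: f₁ = f₀ · v/(v + v_e) = 70.16 × 337/341.72 ≈ 69.190 kHz.
On the return leg the bat in flight is a moving observer: f₂ = f₁ · (v − v_e)/v = 69.190 × 332.28/337 ≈ 68.221 kHz.
Beat against the emitted tone (with f₀ = 70160 Hz): |f₂ − f₀| = 2v_e·f₀/(v + v_e) = 2 × 4.722 × 70160/341.72 ≈ 1939 Hz.

1939 Hz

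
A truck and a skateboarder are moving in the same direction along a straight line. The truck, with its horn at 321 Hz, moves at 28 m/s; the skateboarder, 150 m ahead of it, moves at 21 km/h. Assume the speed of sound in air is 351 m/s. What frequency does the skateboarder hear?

21 km/h = 5.833 m/s.
The skateboarder is ahead, so the truck is moving toward it while the skateboarder is moving away from the truck.
With source approaching and observer receding, f' = f · (v − v_o)/(v − v_s).
f' = 321 × (351 − 5.833)/(351 − 28) = 321 × 345.17/323 ≈ 343 Hz.

343 Hz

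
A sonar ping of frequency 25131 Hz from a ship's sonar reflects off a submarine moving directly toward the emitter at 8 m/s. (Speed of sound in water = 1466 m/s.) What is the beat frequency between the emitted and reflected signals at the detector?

276 Hz

At the submarine (a moving observer), f₁ = f₀ · (v + u)/v = 25131 × 1474/1466 ≈ 25268 Hz.
On reflection it acts as a source moving toward the stationary detector: f₂ = f₁ · v/(v − u) = 25268 × 1466/1458 ≈ 25407 Hz.
Beat frequency: |f₂ − f₀| = 2u·f₀/(v − u) = 2 × 8 × 25131/1458 ≈ 276 Hz.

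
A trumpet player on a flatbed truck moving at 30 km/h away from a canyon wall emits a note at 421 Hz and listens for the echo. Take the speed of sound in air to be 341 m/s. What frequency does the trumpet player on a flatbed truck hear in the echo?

401 Hz

30 km/h = 8.333 m/s.
The canyon wall receives the sound from a moving source: f₁ = f₀ · v/(v + v_e) = 421 × 341/349.33 ≈ 411 Hz.
On the return leg the trumpet player on a flatbed truck is a moving observer: f₂ = f₁ · (v − v_e)/v = 411 × 332.67/341 ≈ 401 Hz.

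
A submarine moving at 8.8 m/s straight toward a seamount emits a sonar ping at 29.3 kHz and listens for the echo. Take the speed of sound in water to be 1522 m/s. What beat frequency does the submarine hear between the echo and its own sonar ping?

The seamount receives the sound from a moving source: f₁ = f₀ · v/(v − v_e) = 29.3 × 1522/1513.2 ≈ 29.470 kHz.
On the return leg the submarine is a moving observer: f₂ = f₁ · (v + v_e)/v = 29.470 × 1530.8/1522 ≈ 29.641 kHz.
Beat against the emitted tone (with f₀ = 29300 Hz): |f₂ − f₀| = 2v_e·f₀/(v − v_e) = 2 × 8.8 × 29300/1513.2 ≈ 341 Hz.

341 Hz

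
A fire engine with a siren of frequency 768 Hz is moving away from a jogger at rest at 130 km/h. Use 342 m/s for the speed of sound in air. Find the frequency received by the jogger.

695 Hz

130 km/h = 36.11 m/s.
With the source moving away from a stationary observer, f' = f · v/(v + v_s).
f' = 768 × 342/(342 + 36.11) = 768 × 342/378.1 ≈ 695 Hz.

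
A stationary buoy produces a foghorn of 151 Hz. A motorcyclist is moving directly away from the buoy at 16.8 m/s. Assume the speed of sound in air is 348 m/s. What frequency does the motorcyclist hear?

Moving observer, stationary source: f' = f · (v − v_o)/v.
f' = 151 × (348 − 16.8)/348 = 151 × 331.2/348 ≈ 144 Hz.

144 Hz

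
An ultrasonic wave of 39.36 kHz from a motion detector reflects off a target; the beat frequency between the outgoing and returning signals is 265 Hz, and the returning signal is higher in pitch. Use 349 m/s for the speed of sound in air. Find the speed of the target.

1.17 m/s

Double Doppler shift off a moving reflector: f₂ = f₀ · (v + u)/(v − u) (u > 0 toward emitter).
Returning signal is higher, so f₂ = f₀ + Δf = 39360 + 265 = 39625 Hz.
Rearranging, u = v · (f₂ − f₀)/(f₂ + f₀) = 349 × 265/78985 ≈ 1.17 m/s.
So the target is moving at 1.17 m/s toward the emitter.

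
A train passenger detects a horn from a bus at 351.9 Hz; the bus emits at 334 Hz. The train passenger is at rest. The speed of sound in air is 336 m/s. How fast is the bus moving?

f' > f, so the bus is approaching.
f' = f · v/(v − v_s) ⇒ v_s = v · |1 − f/f'|.
v_s = 336 × |1 − 334/351.9| = 336 × 0.05087 ≈ 17.1 m/s.

17.1 m/s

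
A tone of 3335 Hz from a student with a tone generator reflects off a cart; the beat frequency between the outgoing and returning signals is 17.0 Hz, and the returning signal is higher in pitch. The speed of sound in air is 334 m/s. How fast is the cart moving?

0.85 m/s

Double Doppler shift off a moving reflector: f₂ = f₀ · (v + u)/(v − u) (u > 0 toward emitter).
Returning signal is higher, so f₂ = f₀ + Δf = 3335 + 17 = 3352 Hz.
Rearranging, u = v · (f₂ − f₀)/(f₂ + f₀) = 334 × 17/6687 ≈ 0.85 m/s.
So the cart is moving at 0.85 m/s toward the emitter.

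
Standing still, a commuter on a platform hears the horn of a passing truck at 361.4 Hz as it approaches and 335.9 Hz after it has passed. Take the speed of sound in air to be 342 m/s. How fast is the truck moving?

f₁/f₂ = (v + v_s)/(v − v_s), so v_s = v · (f₁ − f₂)/(f₁ + f₂).
v_s = 342 × (361.4 − 335.9)/(361.4 + 335.9) = 342 × 25.5/697.3 ≈ 12.5 m/s.

12.5 m/s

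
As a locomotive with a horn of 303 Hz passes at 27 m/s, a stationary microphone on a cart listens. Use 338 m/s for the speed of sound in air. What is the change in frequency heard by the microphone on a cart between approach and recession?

Approaching: f₁ = f · v/(v − v_s) = 303 × 338/311 ≈ 329.3 Hz.
Receding: f₂ = f · v/(v + v_s) = 303 × 338/365 ≈ 280.6 Hz.
Drop: f₁ − f₂ = 2f·v·v_s/(v² − v_s²) = 2 × 303 × 338 × 27/(338² − 27²) ≈ 48.7 Hz.

48.7 Hz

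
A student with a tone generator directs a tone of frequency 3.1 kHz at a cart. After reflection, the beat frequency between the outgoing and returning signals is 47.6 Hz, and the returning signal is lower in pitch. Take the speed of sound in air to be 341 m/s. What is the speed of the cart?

2.64 m/s

Double Doppler shift off a moving reflector: f₂ = f₀ · (v + u)/(v − u) (u > 0 toward emitter).
Returning signal is lower, so f₂ = f₀ − Δf = 3100 − 47.6 = 3052.4 Hz.
Rearranging, u = v · (f₂ − f₀)/(f₂ + f₀) = 341 × -47.6/6152.4 ≈ -2.64 m/s.
So the cart is moving at 2.64 m/s away from the emitter.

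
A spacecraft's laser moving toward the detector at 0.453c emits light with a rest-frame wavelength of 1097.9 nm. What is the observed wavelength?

Relativistic Doppler for wavelength: λ' = λ₀ · √((1 − β)/(1 + β)).
λ' = 1097.9 × √(0.5470/1.4530) = 1097.9 × 0.61357 ≈ 673.6 nm.

673.6 nm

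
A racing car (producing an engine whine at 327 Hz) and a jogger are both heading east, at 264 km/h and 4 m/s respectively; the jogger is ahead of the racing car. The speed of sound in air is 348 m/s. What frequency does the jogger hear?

264 km/h = 73.33 m/s.
The jogger is ahead, so the racing car is moving toward it while the jogger is moving away from the racing car.
With source approaching and observer receding, f' = f · (v − v_o)/(v − v_s).
f' = 327 × (348 − 4)/(348 − 73.33) = 327 × 344/274.67 ≈ 410 Hz.

410 Hz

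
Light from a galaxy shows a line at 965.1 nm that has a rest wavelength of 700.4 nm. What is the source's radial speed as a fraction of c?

λ'/λ₀ = 1.3779 > 1 (redshift), so the source is receding.
λ'/λ₀ = √((1 + β)/(1 − β)) for a receding source ⇒ β = (r² − 1)/(r² + 1) with r = λ'/λ₀.
β = (1.8987 − 1)/(1.8987 + 1) ≈ 0.310.

0.310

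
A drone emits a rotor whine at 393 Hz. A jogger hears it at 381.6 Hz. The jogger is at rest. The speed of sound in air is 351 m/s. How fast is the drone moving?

10.5 m/s

f' < f, so the drone is receding.
f' = f · v/(v + v_s) ⇒ v_s = v · |1 − f/f'|.
v_s = 351 × |1 − 393/381.6| = 351 × 0.02987 ≈ 10.5 m/s.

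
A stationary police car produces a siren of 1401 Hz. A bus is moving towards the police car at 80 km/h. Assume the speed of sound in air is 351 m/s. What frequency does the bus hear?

80 km/h = 22.22 m/s.
Only the observer moves, toward the source, so f' = f · (v + v_o)/v.
f' = 1401 × (351 + 22.22)/351 = 1401 × 373.22/351 ≈ 1490 Hz.

1490 Hz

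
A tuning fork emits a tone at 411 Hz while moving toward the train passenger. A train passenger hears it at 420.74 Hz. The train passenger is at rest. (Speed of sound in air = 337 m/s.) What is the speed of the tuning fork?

7.8 m/s

f' = f · v/(v − v_s) ⇒ v_s = v · |1 − f/f'|.
v_s = 337 × |1 − 411/420.74| = 337 × 0.02315 ≈ 7.8 m/s.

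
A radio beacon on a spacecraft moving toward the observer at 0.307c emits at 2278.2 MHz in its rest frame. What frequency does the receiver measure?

Relativistic Doppler for frequency: f' = f₀ · √((1 + β)/(1 − β)).
f' = 2278.2 × √(1.3070/0.6930) = 2278.2 × 1.37332 ≈ 3128.7 MHz.

3128.7 MHz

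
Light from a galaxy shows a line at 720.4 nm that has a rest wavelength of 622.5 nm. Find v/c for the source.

λ'/λ₀ = 1.1573 > 1 (redshift), so the source is receding.
λ'/λ₀ = √((1 + β)/(1 − β)) for a receding source ⇒ β = (r² − 1)/(r² + 1) with r = λ'/λ₀.
β = (1.3393 − 1)/(1.3393 + 1) ≈ 0.145.

0.145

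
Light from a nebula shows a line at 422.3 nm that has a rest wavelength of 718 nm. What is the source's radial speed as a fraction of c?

λ'/λ₀ = 0.5882 < 1 (blueshift), so the source is approaching.
λ'/λ₀ = √((1 − β)/(1 + β)) for an approaching source ⇒ β = (1 − r²)/(1 + r²) with r = λ'/λ₀.
β = (1 − 0.3459)/(1 + 0.3459) ≈ 0.486.

0.486c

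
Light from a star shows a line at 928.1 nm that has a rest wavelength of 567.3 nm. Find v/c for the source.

0.456c

λ'/λ₀ = 1.6360 > 1 (redshift), so the source is receding.
λ'/λ₀ = √((1 + β)/(1 − β)) for a receding source ⇒ β = (r² − 1)/(r² + 1) with r = λ'/λ₀.
β = (2.6765 − 1)/(2.6765 + 1) ≈ 0.456.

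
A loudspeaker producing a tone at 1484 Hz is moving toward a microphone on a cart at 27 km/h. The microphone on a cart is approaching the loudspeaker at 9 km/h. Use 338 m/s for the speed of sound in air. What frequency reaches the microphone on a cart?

27 km/h = 7.5 m/s; 9 km/h = 2.5 m/s.
General Doppler shift: f' = f · (v + v_o)/(v − v_s).
f' = 1484 × (338 + 2.5)/(338 − 7.5) = 1484 × 340.5/330.5 ≈ 1529 Hz.

1529 Hz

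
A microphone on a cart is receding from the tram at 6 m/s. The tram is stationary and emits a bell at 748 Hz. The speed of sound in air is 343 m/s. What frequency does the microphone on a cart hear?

735 Hz

Only the observer moves, away from the source, so f' = f · (v − v_o)/v.
f' = 748 × (343 − 6)/343 = 748 × 337/343 ≈ 735 Hz.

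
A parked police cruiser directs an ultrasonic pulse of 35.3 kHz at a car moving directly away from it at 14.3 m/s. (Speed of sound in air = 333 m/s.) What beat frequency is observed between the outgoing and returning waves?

2907 Hz

At the car (a moving observer), f₁ = f₀ · (v − u)/v = 35.3 × 318.7/333 ≈ 33.78 kHz.
On reflection it acts as a source moving away from the stationary detector: f₂ = f₁ · v/(v + u) = 33.78 × 333/347.3 ≈ 32.39 kHz.
Beat frequency (with f₀ = 35300 Hz): |f₂ − f₀| = 2u·f₀/(v + u) = 2 × 14.3 × 35300/347.3 ≈ 2907 Hz.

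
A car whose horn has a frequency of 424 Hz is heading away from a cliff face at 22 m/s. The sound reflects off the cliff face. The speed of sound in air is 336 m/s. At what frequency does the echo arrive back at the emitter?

372 Hz

The cliff face receives the sound from a moving source: f₁ = f₀ · v/(v + v_e) = 424 × 336/358 ≈ 398 Hz.
On the return leg the car is a moving observer: f₂ = f₁ · (v − v_e)/v = 398 × 314/336 ≈ 372 Hz.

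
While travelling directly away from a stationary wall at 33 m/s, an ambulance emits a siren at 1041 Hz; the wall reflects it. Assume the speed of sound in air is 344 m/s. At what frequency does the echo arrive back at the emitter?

The wall receives the sound from a moving source: f₁ = f₀ · v/(v + v_e) = 1041 × 344/377 ≈ 950 Hz.
On the return leg the ambulance is a moving observer: f₂ = f₁ · (v − v_e)/v = 950 × 311/344 ≈ 859 Hz.
Equivalently f₂ = f₀ · (v − v_e)/(v + v_e).

859 Hz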